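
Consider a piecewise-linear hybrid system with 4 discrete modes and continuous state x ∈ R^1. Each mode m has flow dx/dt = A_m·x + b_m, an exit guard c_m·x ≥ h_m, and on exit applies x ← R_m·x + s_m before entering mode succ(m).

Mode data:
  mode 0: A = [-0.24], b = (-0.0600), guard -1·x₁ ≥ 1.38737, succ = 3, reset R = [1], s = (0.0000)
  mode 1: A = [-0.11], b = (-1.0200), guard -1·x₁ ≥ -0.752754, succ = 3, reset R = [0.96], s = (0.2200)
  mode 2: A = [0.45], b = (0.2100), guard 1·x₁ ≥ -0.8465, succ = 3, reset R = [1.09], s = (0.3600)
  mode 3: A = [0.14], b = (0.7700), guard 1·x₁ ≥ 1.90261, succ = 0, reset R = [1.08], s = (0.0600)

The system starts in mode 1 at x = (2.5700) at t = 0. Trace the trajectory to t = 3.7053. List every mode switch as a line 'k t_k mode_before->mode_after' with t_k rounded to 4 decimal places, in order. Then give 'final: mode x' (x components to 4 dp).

1 1.5144 1->3
2 2.5065 3->0
final: 0 1.5236

Mode 1: guard c·x = -0.7528 hit at Δt = 1.5144 (t = 1.5144), x⁻ = (0.7528) → reset → x⁺ = (0.9426), jump to mode 3
Mode 3: guard c·x = 1.9026 hit at Δt = 0.9921 (t = 2.5065), x⁻ = (1.9026) → reset → x⁺ = (2.1148), jump to mode 0
Mode 0: flow for 1.1988 to horizon, guard not reached → x = (1.5236)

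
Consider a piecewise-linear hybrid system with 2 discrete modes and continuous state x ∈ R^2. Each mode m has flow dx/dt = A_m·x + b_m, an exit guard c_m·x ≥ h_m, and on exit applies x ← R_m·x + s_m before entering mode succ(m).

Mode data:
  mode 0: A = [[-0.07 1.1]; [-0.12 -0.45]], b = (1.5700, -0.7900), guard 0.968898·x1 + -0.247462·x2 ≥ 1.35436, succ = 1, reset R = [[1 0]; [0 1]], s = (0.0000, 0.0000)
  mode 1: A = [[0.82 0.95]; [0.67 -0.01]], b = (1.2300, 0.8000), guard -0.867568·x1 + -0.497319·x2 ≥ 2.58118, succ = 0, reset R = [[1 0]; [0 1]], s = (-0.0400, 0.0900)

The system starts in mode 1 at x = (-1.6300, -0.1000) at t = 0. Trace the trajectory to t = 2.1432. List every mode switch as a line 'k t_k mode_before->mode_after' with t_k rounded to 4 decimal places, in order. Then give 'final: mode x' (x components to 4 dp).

1 1.2906 1->0
final: 0 -1.8114 -0.8238

Mode 1: guard c·x = 2.5812 hit at Δt = 1.2906 (t = 1.2906), x⁻ = (-2.5469, -0.7471) → reset → x⁺ = (-2.5869, -0.6571), jump to mode 0
Mode 0: flow for 0.8526 to horizon, guard not reached → x = (-1.8114, -0.8238)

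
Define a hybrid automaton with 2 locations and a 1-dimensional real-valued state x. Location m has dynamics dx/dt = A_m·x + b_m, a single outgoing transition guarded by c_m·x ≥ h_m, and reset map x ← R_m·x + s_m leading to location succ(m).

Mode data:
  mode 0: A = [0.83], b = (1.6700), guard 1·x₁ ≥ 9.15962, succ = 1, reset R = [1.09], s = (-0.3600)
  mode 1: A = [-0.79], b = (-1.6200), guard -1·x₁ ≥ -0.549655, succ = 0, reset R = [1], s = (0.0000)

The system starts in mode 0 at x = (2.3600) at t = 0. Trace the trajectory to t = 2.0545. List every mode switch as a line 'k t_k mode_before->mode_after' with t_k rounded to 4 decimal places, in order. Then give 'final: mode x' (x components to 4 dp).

1 1.1303 0->1
final: 1 3.5748

Mode 0: guard c·x = 9.1596 hit at Δt = 1.1303 (t = 1.1303), x⁻ = (9.1596) → reset → x⁺ = (9.6240), jump to mode 1
Mode 1: flow for 0.9242 to horizon, guard not reached → x = (3.5748)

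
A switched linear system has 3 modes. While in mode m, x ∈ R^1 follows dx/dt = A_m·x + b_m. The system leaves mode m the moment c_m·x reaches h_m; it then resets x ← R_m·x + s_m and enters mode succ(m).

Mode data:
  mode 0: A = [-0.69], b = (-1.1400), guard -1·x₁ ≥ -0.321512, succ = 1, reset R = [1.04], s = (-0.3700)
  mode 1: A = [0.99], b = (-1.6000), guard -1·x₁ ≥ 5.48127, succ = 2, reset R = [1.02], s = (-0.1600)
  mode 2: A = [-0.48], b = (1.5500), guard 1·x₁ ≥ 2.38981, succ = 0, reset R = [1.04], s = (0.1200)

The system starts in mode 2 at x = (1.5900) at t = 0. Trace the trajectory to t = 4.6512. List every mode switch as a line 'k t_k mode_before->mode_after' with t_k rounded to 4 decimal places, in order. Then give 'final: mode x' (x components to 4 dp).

Mode 2: guard c·x = 2.3898 hit at Δt = 1.3944 (t = 1.3944), x⁻ = (2.3898) → reset → x⁺ = (2.6054), jump to mode 0
Mode 0: guard c·x = -0.3215 hit at Δt = 1.1142 (t = 2.5086), x⁻ = (0.3215) → reset → x⁺ = (-0.0356), jump to mode 1
Mode 1: guard c·x = 5.4813 hit at Δt = 1.4726 (t = 3.9812), x⁻ = (-5.4813) → reset → x⁺ = (-5.7509), jump to mode 2
Mode 2: flow for 0.6700 to horizon, guard not reached → x = (-3.2812)

1 1.3944 2->0
2 2.5086 0->1
3 3.9812 1->2
final: 2 -3.2812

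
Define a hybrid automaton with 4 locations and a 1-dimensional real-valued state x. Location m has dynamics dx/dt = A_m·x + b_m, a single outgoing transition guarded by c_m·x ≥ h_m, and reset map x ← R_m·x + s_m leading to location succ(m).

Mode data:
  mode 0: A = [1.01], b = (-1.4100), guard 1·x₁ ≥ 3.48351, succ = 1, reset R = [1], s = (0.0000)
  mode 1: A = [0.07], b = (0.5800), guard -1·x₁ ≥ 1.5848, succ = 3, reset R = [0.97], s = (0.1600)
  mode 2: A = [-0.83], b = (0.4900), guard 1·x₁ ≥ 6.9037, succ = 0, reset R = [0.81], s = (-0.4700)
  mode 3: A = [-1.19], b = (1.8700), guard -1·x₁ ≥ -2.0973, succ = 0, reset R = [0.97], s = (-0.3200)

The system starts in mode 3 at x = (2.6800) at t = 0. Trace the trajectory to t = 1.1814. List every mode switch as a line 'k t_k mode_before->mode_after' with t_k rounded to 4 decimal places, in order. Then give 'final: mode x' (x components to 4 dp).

1 0.6267 3->0
final: 0 1.9535

Mode 3: guard c·x = -2.0973 hit at Δt = 0.6267 (t = 0.6267), x⁻ = (2.0973) → reset → x⁺ = (1.7144), jump to mode 0
Mode 0: flow for 0.5547 to horizon, guard not reached → x = (1.9535)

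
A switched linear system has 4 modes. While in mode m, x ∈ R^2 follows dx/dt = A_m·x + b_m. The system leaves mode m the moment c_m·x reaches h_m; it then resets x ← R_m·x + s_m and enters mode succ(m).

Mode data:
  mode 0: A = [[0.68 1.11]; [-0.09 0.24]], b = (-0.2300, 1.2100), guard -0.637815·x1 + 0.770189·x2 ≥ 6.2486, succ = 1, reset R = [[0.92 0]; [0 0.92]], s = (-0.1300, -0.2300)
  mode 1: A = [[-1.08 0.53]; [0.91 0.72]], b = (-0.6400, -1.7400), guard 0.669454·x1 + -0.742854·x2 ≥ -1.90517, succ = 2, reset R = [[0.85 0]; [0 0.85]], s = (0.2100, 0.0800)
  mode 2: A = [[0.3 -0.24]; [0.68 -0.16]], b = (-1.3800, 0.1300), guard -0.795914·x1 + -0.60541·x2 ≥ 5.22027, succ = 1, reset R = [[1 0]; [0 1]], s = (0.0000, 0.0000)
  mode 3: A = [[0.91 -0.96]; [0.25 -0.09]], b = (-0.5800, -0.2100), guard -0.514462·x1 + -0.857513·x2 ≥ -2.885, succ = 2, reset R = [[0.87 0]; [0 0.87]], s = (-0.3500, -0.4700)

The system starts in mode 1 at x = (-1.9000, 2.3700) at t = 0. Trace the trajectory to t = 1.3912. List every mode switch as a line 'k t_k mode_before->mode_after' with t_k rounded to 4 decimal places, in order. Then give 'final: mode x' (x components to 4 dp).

1 0.4558 1->2
final: 2 -2.6320 0.4192

Mode 1: guard c·x = -1.9052 hit at Δt = 0.4558 (t = 0.4558), x⁻ = (-1.0160, 1.6491) → reset → x⁺ = (-0.6536, 1.4817), jump to mode 2
Mode 2: flow for 0.9354 to horizon, guard not reached → x = (-2.6320, 0.4192)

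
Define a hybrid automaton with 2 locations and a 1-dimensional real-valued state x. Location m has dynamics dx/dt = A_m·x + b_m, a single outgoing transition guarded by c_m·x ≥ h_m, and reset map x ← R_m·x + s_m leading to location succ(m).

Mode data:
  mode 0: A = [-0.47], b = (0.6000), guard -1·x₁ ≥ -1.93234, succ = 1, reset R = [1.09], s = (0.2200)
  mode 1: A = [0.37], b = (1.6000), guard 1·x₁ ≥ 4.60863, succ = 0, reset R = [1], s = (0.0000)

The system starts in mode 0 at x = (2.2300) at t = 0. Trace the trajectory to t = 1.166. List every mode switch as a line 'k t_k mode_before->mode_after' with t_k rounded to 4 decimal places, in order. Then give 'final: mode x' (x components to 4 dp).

1 0.7963 0->1
final: 1 3.3011

Mode 0: guard c·x = -1.9323 hit at Δt = 0.7963 (t = 0.7963), x⁻ = (1.9323) → reset → x⁺ = (2.3263), jump to mode 1
Mode 1: flow for 0.3697 to horizon, guard not reached → x = (3.3011)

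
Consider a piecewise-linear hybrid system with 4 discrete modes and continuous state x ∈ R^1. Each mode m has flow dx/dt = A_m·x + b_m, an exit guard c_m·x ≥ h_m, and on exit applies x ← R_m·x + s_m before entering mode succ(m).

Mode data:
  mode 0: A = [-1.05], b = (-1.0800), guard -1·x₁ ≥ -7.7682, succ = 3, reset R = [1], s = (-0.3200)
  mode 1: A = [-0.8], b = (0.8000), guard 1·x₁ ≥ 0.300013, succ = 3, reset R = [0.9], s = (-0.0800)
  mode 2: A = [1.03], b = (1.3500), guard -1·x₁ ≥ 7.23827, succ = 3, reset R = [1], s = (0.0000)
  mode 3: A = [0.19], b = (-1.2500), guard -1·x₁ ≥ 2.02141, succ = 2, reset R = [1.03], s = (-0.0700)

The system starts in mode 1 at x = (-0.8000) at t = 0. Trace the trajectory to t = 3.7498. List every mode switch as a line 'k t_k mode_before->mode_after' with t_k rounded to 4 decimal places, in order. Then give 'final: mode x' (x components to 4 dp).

1 1.1806 1->3
2 2.7450 3->2
final: 2 -3.6791

Mode 1: guard c·x = 0.3000 hit at Δt = 1.1806 (t = 1.1806), x⁻ = (0.3000) → reset → x⁺ = (0.1900), jump to mode 3
Mode 3: guard c·x = 2.0214 hit at Δt = 1.5644 (t = 2.7450), x⁻ = (-2.0214) → reset → x⁺ = (-2.1521), jump to mode 2
Mode 2: flow for 1.0048 to horizon, guard not reached → x = (-3.6791)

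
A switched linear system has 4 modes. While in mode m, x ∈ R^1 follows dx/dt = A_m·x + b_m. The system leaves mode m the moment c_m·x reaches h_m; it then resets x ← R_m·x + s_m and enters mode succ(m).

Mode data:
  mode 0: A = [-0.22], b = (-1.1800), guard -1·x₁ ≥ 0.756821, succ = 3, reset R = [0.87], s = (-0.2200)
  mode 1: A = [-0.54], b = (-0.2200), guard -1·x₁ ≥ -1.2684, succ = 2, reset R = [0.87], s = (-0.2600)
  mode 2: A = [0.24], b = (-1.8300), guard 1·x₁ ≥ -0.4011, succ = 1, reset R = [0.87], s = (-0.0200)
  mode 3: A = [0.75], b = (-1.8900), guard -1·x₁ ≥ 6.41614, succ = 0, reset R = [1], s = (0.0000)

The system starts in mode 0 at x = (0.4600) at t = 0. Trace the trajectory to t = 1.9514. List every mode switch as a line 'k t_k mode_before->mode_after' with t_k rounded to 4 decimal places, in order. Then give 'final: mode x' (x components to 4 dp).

1 1.0654 0->3
final: 3 -4.0849

Mode 0: guard c·x = 0.7568 hit at Δt = 1.0654 (t = 1.0654), x⁻ = (-0.7568) → reset → x⁺ = (-0.8784), jump to mode 3
Mode 3: flow for 0.8860 to horizon, guard not reached → x = (-4.0849)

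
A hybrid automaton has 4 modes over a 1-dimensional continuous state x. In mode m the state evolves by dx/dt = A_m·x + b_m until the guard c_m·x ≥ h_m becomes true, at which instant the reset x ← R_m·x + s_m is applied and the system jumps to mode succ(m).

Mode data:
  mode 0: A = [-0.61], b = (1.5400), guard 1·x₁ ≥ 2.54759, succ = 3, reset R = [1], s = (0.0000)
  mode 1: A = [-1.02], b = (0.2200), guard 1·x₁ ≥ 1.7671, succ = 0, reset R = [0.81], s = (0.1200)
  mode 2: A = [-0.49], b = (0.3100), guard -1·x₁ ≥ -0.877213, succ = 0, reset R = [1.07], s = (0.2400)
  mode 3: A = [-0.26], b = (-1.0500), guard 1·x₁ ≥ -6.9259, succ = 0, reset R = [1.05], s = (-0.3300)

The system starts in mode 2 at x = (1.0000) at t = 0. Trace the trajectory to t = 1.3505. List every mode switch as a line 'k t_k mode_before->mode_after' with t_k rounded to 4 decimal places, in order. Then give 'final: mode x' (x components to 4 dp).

Mode 2: guard c·x = -0.8772 hit at Δt = 0.8303 (t = 0.8303), x⁻ = (0.8772) → reset → x⁺ = (1.1786), jump to mode 0
Mode 0: flow for 0.5202 to horizon, guard not reached → x = (1.5446)

1 0.8303 2->0
final: 0 1.5446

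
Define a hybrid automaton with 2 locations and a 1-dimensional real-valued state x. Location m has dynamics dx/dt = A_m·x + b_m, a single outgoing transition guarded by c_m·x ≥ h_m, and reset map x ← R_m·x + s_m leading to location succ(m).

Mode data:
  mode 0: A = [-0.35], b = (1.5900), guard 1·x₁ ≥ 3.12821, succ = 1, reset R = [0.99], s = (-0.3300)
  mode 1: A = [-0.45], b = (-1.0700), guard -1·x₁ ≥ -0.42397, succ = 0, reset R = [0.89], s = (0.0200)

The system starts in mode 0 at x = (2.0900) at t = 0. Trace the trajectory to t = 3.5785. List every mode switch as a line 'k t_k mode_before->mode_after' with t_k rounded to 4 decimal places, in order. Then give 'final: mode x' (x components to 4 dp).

1 1.5725 0->1
2 2.9230 1->0
final: 0 1.2472

Mode 0: guard c·x = 3.1282 hit at Δt = 1.5725 (t = 1.5725), x⁻ = (3.1282) → reset → x⁺ = (2.7669), jump to mode 1
Mode 1: guard c·x = -0.4240 hit at Δt = 1.3505 (t = 2.9230), x⁻ = (0.4240) → reset → x⁺ = (0.3973), jump to mode 0
Mode 0: flow for 0.6555 to horizon, guard not reached → x = (1.2472)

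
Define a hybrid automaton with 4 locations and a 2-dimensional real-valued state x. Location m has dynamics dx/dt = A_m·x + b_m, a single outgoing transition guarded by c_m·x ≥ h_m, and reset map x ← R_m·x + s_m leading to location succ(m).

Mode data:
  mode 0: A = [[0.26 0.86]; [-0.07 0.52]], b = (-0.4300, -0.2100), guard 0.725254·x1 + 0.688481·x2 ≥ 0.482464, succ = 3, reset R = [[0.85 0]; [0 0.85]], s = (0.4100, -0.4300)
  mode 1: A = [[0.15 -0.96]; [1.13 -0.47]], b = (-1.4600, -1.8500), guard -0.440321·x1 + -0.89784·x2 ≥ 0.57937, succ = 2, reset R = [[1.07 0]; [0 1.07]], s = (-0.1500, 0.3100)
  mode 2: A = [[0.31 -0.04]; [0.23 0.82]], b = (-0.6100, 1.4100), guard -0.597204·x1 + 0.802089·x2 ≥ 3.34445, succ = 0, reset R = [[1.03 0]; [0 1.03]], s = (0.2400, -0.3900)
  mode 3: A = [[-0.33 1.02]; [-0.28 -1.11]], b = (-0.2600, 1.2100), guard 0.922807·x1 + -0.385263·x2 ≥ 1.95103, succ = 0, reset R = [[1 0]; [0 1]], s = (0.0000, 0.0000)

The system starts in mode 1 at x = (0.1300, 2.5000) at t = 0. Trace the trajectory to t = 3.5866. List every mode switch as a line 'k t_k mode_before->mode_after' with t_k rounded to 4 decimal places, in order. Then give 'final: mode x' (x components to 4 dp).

Mode 1: guard c·x = 0.5794 hit at Δt = 0.6408 (t = 0.6408), x⁻ = (-1.7662, 0.2209) → reset → x⁺ = (-2.0399, 0.5464), jump to mode 2
Mode 2: guard c·x = 3.3445 hit at Δt = 0.7403 (t = 1.3811), x⁻ = (-3.1111, 1.8533) → reset → x⁺ = (-2.9644, 1.5189), jump to mode 0
Mode 0: guard c·x = 0.4825 hit at Δt = 1.2556 (t = 2.6367), x⁻ = (-2.0706, 2.8819) → reset → x⁺ = (-1.3500, 2.0196), jump to mode 3
Mode 3: flow for 0.9499 to horizon, guard not reached → x = (0.2292, 1.4700)

1 0.6408 1->2
2 1.3811 2->0
3 2.6367 0->3
final: 3 0.2292 1.4700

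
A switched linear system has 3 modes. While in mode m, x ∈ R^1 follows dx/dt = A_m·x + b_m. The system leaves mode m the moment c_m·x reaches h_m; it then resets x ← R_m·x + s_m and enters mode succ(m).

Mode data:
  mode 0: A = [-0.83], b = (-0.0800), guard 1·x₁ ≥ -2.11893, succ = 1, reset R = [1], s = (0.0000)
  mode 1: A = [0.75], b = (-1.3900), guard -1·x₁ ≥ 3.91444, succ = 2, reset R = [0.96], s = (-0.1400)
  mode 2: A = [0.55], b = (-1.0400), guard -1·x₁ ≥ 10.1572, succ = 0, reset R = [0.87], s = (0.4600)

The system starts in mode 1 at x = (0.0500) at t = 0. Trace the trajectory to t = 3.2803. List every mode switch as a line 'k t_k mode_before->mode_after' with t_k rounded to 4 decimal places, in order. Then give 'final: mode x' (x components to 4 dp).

1 1.5502 1->2
2 2.8829 2->0
final: 0 -6.0503

Mode 1: guard c·x = 3.9144 hit at Δt = 1.5502 (t = 1.5502), x⁻ = (-3.9144) → reset → x⁺ = (-3.8979), jump to mode 2
Mode 2: guard c·x = 10.1572 hit at Δt = 1.3327 (t = 2.8829), x⁻ = (-10.1572) → reset → x⁺ = (-8.3768), jump to mode 0
Mode 0: flow for 0.3974 to horizon, guard not reached → x = (-6.0503)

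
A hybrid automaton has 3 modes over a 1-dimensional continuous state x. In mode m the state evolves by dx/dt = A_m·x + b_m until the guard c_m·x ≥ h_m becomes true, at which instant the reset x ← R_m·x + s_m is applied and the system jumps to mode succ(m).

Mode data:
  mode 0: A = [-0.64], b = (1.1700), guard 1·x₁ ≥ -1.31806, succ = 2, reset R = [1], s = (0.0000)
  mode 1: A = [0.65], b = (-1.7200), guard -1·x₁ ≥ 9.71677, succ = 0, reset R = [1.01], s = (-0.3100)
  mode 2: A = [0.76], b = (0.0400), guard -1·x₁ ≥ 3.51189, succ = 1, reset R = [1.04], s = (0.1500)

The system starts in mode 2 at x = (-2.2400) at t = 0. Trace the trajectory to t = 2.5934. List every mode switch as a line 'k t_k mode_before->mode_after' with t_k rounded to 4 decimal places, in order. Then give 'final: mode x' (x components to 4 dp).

1 0.6031 2->1
2 1.6777 1->0
final: 0 -4.8235

Mode 2: guard c·x = 3.5119 hit at Δt = 0.6031 (t = 0.6031), x⁻ = (-3.5119) → reset → x⁺ = (-3.5024), jump to mode 1
Mode 1: guard c·x = 9.7168 hit at Δt = 1.0746 (t = 1.6777), x⁻ = (-9.7168) → reset → x⁺ = (-10.1239), jump to mode 0
Mode 0: flow for 0.9157 to horizon, guard not reached → x = (-4.8235)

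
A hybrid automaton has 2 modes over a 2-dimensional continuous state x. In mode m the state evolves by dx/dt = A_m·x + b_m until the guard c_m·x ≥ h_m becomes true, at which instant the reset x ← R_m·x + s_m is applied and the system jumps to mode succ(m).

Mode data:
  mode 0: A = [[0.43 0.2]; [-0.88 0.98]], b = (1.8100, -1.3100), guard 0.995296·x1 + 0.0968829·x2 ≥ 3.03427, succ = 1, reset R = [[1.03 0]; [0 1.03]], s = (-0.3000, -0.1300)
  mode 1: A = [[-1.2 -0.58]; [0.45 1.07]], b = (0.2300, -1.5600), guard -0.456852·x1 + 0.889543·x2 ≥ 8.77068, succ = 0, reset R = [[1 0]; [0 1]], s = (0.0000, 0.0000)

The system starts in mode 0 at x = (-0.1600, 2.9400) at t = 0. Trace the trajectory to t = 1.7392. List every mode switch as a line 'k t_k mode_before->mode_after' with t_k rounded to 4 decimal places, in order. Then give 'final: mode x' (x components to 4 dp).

Mode 0: guard c·x = 3.0343 hit at Δt = 0.9304 (t = 0.9304), x⁻ = (2.6504, 4.0909) → reset → x⁺ = (2.4299, 4.0837), jump to mode 1
Mode 1: flow for 0.8088 to horizon, guard not reached → x = (-0.8483, 8.2297)

1 0.9304 0->1
final: 1 -0.8483 8.2297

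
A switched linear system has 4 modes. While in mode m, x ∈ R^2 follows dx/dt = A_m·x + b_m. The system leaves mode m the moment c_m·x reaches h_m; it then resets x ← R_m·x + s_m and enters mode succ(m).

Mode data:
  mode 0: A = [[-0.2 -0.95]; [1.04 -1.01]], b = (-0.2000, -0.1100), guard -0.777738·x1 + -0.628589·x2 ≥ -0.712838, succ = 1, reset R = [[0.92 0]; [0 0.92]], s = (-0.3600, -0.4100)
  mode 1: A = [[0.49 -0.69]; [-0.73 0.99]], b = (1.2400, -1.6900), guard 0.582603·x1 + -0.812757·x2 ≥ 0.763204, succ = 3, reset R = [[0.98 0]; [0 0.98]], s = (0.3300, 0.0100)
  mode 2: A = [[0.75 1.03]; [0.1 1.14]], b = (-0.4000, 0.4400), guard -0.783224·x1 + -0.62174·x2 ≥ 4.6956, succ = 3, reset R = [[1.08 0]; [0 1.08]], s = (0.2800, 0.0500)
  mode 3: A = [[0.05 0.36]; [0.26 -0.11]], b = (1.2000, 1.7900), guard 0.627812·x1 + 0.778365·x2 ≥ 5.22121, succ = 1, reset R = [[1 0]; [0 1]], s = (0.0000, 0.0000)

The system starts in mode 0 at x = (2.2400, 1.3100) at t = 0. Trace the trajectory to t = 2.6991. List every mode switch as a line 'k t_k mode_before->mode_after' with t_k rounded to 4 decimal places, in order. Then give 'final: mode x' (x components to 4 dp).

Mode 0: guard c·x = -0.7128 hit at Δt = 1.2512 (t = 1.2512), x⁻ = (0.1485, 0.9502) → reset → x⁺ = (-0.2233, 0.4642), jump to mode 1
Mode 1: guard c·x = 0.7632 hit at Δt = 0.5909 (t = 1.8421), x⁻ = (0.5270, -0.5613) → reset → x⁺ = (0.8465, -0.5400), jump to mode 3
Mode 3: flow for 0.8570 to horizon, guard not reached → x = (2.0449, 1.2711)

1 1.2512 0->1
2 1.8421 1->3
final: 3 2.0449 1.2711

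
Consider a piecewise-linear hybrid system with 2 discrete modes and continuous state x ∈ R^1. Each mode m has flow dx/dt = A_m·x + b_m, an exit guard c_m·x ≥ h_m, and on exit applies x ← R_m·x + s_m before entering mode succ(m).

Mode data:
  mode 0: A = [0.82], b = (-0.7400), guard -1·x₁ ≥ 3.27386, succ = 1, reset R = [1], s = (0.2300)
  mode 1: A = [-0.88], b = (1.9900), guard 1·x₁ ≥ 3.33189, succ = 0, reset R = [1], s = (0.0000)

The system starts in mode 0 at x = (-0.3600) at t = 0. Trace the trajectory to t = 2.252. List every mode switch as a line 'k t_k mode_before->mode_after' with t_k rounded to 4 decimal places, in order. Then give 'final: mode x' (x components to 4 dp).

Mode 0: guard c·x = 3.2739 hit at Δt = 1.4590 (t = 1.4590), x⁻ = (-3.2739) → reset → x⁺ = (-3.0439), jump to mode 1
Mode 1: flow for 0.7930 to horizon, guard not reached → x = (-0.3788)

1 1.4590 0->1
final: 1 -0.3788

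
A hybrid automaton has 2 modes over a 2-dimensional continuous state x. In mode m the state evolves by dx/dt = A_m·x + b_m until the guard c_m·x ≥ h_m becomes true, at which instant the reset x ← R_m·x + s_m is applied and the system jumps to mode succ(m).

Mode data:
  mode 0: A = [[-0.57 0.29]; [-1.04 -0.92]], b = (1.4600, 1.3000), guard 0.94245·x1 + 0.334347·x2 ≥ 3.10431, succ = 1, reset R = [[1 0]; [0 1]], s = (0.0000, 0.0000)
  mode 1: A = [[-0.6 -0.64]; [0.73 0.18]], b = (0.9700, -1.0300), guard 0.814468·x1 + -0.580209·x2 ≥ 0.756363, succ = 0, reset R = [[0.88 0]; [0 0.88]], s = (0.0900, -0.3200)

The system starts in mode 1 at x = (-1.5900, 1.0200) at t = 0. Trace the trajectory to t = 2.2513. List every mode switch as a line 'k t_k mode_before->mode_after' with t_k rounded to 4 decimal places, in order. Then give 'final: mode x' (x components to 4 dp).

Mode 1: guard c·x = 0.7564 hit at Δt = 1.2800 (t = 1.2800), x⁻ = (0.2442, -0.9608) → reset → x⁺ = (0.3049, -1.1655), jump to mode 0
Mode 0: flow for 0.9713 to horizon, guard not reached → x = (1.1586, -0.1844)

1 1.2800 1->0
final: 0 1.1586 -0.1844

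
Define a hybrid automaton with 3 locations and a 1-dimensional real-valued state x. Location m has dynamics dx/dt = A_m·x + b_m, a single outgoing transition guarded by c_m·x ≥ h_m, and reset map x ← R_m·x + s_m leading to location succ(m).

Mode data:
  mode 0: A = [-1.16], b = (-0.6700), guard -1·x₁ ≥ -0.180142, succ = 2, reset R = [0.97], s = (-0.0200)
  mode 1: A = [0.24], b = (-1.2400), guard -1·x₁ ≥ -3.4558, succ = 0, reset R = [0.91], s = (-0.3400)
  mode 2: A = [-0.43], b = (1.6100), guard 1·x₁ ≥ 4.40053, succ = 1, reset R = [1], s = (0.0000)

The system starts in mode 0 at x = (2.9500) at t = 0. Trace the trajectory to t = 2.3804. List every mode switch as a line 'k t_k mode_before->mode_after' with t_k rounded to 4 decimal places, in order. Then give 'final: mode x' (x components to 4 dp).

Mode 0: guard c·x = -0.1801 hit at Δt = 1.3259 (t = 1.3259), x⁻ = (0.1801) → reset → x⁺ = (0.1547), jump to mode 2
Mode 2: flow for 1.0545 to horizon, guard not reached → x = (1.4633)

1 1.3259 0->2
final: 2 1.4633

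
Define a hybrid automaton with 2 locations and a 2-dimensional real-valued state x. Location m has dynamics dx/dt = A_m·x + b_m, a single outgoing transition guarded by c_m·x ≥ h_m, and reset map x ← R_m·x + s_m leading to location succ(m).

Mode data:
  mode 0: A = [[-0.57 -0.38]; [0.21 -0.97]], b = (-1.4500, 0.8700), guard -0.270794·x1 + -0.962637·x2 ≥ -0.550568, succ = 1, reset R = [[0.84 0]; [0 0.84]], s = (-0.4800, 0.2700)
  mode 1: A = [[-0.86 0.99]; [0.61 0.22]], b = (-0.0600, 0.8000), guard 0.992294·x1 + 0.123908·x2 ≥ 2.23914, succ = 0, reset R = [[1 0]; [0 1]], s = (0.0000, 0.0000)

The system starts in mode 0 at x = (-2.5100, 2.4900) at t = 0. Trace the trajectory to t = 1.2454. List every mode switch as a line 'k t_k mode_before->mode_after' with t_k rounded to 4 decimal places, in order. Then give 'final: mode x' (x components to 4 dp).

Mode 0: guard c·x = -0.5506 hit at Δt = 0.7104 (t = 0.7104), x⁻ = (-2.9319, 1.3967) → reset → x⁺ = (-2.9428, 1.4432), jump to mode 1
Mode 1: flow for 0.5350 to horizon, guard not reached → x = (-1.3082, 1.3589)

1 0.7104 0->1
final: 1 -1.3082 1.3589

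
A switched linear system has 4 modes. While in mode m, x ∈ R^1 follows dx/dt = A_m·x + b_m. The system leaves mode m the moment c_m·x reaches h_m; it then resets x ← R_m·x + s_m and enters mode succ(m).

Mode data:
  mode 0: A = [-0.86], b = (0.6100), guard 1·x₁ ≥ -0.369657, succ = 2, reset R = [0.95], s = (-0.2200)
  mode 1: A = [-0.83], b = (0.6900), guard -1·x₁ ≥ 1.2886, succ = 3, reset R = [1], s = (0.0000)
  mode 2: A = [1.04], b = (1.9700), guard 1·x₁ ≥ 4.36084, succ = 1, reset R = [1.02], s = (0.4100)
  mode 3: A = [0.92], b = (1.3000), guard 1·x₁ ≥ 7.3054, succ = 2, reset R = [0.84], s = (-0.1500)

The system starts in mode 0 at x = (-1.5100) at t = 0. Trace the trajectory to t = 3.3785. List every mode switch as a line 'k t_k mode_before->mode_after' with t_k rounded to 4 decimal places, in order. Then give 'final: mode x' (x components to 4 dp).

Mode 0: guard c·x = -0.3697 hit at Δt = 0.8386 (t = 0.8386), x⁻ = (-0.3697) → reset → x⁺ = (-0.5712), jump to mode 2
Mode 2: guard c·x = 4.3608 hit at Δt = 1.4937 (t = 2.3323), x⁻ = (4.3608) → reset → x⁺ = (4.8581), jump to mode 1
Mode 1: flow for 1.0462 to horizon, guard not reached → x = (2.5211)

1 0.8386 0->2
2 2.3323 2->1
final: 1 2.5211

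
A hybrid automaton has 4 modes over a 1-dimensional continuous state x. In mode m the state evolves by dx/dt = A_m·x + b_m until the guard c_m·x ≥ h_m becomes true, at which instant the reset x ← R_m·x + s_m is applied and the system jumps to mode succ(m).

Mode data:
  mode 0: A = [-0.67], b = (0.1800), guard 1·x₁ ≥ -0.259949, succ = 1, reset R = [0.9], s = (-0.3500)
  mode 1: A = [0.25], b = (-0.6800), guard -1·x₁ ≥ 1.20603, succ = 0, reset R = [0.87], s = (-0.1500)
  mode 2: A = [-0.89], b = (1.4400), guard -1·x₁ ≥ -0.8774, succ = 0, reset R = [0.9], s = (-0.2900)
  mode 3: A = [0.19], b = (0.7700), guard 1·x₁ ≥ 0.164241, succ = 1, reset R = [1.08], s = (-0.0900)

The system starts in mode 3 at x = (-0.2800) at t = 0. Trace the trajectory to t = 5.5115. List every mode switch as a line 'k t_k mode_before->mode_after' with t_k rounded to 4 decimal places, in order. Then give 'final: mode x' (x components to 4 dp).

Mode 3: guard c·x = 0.1642 hit at Δt = 0.5859 (t = 0.5859), x⁻ = (0.1642) → reset → x⁺ = (0.0874), jump to mode 1
Mode 1: guard c·x = 1.2060 hit at Δt = 1.5986 (t = 2.1845), x⁻ = (-1.2060) → reset → x⁺ = (-1.1992), jump to mode 0
Mode 0: guard c·x = -0.2599 hit at Δt = 1.5244 (t = 3.7089), x⁻ = (-0.2599) → reset → x⁺ = (-0.5840), jump to mode 1
Mode 1: guard c·x = 1.2060 hit at Δt = 0.6900 (t = 4.3989), x⁻ = (-1.2060) → reset → x⁺ = (-1.1992), jump to mode 0
Mode 0: flow for 1.1126 to horizon, guard not reached → x = (-0.4279)

1 0.5859 3->1
2 2.1845 1->0
3 3.7089 0->1
4 4.3989 1->0
final: 0 -0.4279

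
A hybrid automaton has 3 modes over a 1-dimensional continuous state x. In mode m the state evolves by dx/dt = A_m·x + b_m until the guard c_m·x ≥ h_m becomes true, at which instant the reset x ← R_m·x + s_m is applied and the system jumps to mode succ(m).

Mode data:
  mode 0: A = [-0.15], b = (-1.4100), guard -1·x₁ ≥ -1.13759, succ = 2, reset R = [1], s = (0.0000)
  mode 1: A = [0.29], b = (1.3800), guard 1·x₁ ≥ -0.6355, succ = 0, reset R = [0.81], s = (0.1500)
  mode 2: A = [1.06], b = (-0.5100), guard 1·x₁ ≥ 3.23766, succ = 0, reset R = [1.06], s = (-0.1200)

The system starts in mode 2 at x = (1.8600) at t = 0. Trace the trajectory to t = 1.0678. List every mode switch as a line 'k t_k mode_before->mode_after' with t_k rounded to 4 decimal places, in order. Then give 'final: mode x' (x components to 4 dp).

1 0.6535 2->0
final: 0 2.5460

Mode 2: guard c·x = 3.2377 hit at Δt = 0.6535 (t = 0.6535), x⁻ = (3.2377) → reset → x⁺ = (3.3119), jump to mode 0
Mode 0: flow for 0.4143 to horizon, guard not reached → x = (2.5460)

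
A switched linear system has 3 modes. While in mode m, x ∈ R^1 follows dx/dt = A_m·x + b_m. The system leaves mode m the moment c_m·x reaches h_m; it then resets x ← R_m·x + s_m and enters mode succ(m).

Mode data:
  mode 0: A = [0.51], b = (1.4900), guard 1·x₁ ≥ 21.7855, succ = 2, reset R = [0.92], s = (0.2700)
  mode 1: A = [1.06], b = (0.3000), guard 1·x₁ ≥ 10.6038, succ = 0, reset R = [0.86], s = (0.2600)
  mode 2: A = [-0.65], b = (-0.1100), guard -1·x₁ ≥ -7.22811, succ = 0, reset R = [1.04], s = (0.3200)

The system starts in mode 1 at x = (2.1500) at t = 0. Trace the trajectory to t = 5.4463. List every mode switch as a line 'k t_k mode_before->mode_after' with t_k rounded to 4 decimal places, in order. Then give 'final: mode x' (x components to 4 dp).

1 1.4136 1->0
2 2.7811 0->2
3 4.3479 2->0
final: 0 15.9170

Mode 1: guard c·x = 10.6038 hit at Δt = 1.4136 (t = 1.4136), x⁻ = (10.6038) → reset → x⁺ = (9.3793), jump to mode 0
Mode 0: guard c·x = 21.7855 hit at Δt = 1.3675 (t = 2.7811), x⁻ = (21.7855) → reset → x⁺ = (20.3127), jump to mode 2
Mode 2: guard c·x = -7.2281 hit at Δt = 1.5668 (t = 4.3479), x⁻ = (7.2281) → reset → x⁺ = (7.8372), jump to mode 0
Mode 0: flow for 1.0984 to horizon, guard not reached → x = (15.9170)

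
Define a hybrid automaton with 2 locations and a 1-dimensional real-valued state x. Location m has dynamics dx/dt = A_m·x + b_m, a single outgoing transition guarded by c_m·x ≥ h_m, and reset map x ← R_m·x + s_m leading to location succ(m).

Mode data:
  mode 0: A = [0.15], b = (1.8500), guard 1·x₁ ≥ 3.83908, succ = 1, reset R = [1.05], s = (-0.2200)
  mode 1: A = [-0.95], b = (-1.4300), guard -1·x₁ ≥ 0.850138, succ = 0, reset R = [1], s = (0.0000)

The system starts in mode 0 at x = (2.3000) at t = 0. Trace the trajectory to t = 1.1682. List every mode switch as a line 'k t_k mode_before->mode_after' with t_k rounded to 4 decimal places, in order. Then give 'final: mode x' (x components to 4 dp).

1 0.6667 0->1
final: 1 1.7962

Mode 0: guard c·x = 3.8391 hit at Δt = 0.6667 (t = 0.6667), x⁻ = (3.8391) → reset → x⁺ = (3.8110), jump to mode 1
Mode 1: flow for 0.5015 to horizon, guard not reached → x = (1.7962)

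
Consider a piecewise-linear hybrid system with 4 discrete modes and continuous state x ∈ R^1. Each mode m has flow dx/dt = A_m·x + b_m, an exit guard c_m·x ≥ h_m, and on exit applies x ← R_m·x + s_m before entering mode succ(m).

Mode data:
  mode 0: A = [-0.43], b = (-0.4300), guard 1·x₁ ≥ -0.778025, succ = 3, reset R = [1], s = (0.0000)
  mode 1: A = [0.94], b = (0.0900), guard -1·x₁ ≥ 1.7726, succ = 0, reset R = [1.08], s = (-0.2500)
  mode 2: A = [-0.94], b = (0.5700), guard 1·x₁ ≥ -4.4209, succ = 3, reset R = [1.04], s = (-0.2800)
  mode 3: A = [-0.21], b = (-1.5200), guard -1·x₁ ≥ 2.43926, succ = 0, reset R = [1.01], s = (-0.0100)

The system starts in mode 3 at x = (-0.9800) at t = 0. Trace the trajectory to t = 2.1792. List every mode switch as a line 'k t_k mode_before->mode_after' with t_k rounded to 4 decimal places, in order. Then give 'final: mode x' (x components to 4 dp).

Mode 3: guard c·x = 2.4393 hit at Δt = 1.2643 (t = 1.2643), x⁻ = (-2.4393) → reset → x⁺ = (-2.4737), jump to mode 0
Mode 0: flow for 0.9149 to horizon, guard not reached → x = (-1.9944)

1 1.2643 3->0
final: 0 -1.9944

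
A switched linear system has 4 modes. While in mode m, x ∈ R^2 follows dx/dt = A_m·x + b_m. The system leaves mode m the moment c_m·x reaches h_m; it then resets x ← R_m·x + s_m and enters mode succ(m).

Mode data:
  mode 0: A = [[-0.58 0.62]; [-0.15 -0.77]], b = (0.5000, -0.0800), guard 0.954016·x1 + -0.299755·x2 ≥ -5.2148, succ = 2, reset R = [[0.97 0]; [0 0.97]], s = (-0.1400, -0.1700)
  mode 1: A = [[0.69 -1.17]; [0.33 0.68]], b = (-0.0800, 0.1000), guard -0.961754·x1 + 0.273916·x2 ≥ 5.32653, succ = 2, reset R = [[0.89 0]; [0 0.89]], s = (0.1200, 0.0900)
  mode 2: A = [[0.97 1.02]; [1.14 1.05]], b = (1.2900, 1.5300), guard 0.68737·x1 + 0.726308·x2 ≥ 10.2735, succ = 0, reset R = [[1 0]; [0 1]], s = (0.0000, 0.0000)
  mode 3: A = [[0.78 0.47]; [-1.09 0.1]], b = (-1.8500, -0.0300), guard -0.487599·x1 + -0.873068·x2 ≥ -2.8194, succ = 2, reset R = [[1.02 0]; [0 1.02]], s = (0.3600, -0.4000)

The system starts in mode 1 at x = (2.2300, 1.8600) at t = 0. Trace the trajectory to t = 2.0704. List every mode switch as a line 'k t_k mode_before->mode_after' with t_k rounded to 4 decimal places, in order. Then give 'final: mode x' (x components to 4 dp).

1 1.4374 1->2
final: 2 0.8366 9.4729

Mode 1: guard c·x = 5.3265 hit at Δt = 1.4374 (t = 1.4374), x⁻ = (-3.9107, 5.7150) → reset → x⁺ = (-3.3605, 5.1764), jump to mode 2
Mode 2: flow for 0.6330 to horizon, guard not reached → x = (0.8366, 9.4729)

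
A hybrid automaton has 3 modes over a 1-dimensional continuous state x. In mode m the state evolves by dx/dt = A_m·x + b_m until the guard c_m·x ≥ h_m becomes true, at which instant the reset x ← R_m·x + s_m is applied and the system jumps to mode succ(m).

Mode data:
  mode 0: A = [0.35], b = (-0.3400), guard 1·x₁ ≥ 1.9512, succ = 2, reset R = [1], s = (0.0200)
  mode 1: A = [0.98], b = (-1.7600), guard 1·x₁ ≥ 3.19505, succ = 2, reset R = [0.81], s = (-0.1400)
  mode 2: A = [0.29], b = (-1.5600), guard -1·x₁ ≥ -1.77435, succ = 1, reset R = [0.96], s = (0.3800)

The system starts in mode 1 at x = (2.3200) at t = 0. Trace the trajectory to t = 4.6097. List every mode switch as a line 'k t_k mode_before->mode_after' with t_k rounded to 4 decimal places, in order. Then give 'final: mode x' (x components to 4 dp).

1 1.0020 1->2
2 1.7153 2->1
3 3.3301 1->2
4 4.0434 2->1
final: 1 2.2966

Mode 1: guard c·x = 3.1951 hit at Δt = 1.0020 (t = 1.0020), x⁻ = (3.1951) → reset → x⁺ = (2.4480), jump to mode 2
Mode 2: guard c·x = -1.7744 hit at Δt = 0.7133 (t = 1.7153), x⁻ = (1.7744) → reset → x⁺ = (2.0834), jump to mode 1
Mode 1: guard c·x = 3.1951 hit at Δt = 1.6148 (t = 3.3301), x⁻ = (3.1950) → reset → x⁺ = (2.4480), jump to mode 2
Mode 2: guard c·x = -1.7744 hit at Δt = 0.7133 (t = 4.0434), x⁻ = (1.7743) → reset → x⁺ = (2.0834), jump to mode 1
Mode 1: flow for 0.5663 to horizon, guard not reached → x = (2.2966)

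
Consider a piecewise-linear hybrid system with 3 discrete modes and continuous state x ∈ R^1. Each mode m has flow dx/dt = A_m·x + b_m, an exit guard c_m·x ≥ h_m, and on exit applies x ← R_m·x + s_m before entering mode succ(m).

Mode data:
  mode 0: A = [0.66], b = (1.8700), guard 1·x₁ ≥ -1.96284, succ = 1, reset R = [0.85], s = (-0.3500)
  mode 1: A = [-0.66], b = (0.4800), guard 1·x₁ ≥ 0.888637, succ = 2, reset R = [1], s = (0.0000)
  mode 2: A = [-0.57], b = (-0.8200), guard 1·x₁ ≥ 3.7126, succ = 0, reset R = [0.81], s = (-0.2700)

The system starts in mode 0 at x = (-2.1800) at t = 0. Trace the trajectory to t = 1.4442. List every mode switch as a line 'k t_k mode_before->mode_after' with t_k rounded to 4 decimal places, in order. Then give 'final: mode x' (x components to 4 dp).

Mode 0: guard c·x = -1.9628 hit at Δt = 0.4348 (t = 0.4348), x⁻ = (-1.9628) → reset → x⁺ = (-2.0184), jump to mode 1
Mode 1: flow for 1.0094 to horizon, guard not reached → x = (-0.6831)

1 0.4348 0->1
final: 1 -0.6831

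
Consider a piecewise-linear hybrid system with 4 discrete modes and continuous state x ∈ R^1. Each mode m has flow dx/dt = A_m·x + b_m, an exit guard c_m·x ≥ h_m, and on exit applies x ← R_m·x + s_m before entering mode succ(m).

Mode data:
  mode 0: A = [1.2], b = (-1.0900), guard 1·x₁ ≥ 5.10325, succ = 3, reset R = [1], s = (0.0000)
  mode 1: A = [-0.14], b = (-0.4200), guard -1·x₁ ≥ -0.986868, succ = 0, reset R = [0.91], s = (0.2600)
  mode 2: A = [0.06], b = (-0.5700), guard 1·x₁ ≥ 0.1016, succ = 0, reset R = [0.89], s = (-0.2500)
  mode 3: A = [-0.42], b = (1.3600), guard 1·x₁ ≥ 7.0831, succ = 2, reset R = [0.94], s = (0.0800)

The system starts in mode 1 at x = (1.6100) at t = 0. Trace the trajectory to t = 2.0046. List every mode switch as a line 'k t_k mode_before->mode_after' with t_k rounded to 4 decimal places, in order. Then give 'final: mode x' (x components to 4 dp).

Mode 1: guard c·x = -0.9869 hit at Δt = 1.0373 (t = 1.0373), x⁻ = (0.9869) → reset → x⁺ = (1.1580), jump to mode 0
Mode 0: flow for 0.9673 to horizon, guard not reached → x = (1.7055)

1 1.0373 1->0
final: 0 1.7055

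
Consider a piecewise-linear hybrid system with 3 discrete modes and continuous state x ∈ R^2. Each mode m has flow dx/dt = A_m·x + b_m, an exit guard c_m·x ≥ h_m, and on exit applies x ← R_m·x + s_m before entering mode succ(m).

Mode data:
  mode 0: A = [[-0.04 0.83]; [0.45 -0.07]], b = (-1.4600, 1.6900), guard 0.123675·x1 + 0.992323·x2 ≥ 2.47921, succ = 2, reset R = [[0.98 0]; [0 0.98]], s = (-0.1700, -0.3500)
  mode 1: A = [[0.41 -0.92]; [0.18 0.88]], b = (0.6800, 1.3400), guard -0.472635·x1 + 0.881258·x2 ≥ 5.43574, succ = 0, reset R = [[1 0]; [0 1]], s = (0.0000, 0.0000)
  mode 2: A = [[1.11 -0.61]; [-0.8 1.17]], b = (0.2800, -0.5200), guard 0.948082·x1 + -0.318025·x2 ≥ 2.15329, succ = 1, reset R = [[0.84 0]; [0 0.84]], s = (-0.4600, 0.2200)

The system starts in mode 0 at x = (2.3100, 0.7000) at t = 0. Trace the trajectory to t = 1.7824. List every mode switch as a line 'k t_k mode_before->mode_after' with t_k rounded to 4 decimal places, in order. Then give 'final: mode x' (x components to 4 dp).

1 0.6008 0->2
2 1.1340 2->1
final: 1 1.0906 4.3547

Mode 0: guard c·x = 2.4792 hit at Δt = 0.6008 (t = 0.6008), x⁻ = (2.1176, 2.2345) → reset → x⁺ = (1.9053, 1.8398), jump to mode 2
Mode 2: guard c·x = 2.1533 hit at Δt = 0.5332 (t = 1.1340), x⁻ = (2.8415, 1.7001) → reset → x⁺ = (1.9269, 1.6481), jump to mode 1
Mode 1: flow for 0.6484 to horizon, guard not reached → x = (1.0906, 4.3547)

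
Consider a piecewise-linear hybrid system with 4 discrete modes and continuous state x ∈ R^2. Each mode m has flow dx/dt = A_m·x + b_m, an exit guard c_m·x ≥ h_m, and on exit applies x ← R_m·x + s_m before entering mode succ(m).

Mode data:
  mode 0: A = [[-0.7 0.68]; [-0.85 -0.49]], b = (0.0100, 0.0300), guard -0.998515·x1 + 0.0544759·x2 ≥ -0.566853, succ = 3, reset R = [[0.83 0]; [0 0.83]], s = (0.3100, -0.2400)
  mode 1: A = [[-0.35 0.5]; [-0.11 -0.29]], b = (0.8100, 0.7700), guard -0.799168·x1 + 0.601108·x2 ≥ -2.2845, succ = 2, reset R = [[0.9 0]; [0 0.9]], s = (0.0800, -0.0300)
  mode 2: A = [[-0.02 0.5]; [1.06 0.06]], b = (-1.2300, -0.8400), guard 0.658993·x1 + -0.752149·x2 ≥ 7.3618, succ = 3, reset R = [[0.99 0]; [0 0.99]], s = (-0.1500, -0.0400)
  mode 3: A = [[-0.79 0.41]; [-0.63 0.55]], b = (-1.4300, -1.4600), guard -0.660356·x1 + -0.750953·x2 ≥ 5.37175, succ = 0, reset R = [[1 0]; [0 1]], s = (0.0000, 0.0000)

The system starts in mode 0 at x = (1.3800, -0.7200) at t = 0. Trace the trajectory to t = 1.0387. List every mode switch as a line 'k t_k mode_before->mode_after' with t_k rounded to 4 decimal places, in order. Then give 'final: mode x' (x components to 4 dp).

Mode 0: guard c·x = -0.5669 hit at Δt = 0.6998 (t = 0.6998), x⁻ = (0.5162, -0.9448) → reset → x⁺ = (0.7384, -1.0242), jump to mode 3
Mode 3: flow for 0.3389 to horizon, guard not reached → x = (-0.0384, -1.8611)

1 0.6998 0->3
final: 3 -0.0384 -1.8611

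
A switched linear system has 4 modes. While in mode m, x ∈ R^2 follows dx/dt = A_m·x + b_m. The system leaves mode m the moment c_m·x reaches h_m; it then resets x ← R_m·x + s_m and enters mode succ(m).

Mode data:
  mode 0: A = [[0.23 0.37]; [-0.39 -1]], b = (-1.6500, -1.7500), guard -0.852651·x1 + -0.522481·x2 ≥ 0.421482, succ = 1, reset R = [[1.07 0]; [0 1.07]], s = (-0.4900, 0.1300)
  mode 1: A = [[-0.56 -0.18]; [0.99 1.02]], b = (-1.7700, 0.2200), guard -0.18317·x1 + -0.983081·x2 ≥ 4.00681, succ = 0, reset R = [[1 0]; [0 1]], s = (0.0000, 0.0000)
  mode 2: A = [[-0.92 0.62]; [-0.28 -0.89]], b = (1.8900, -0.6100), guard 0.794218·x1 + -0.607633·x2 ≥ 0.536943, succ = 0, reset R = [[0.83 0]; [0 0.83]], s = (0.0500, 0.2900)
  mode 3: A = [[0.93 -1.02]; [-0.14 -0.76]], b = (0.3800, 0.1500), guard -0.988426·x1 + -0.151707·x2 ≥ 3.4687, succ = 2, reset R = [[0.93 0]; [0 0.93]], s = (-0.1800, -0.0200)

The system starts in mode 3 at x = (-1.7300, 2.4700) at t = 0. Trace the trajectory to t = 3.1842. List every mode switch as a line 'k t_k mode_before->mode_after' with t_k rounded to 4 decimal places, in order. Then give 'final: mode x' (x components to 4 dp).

Mode 3: guard c·x = 3.4687 hit at Δt = 0.4760 (t = 0.4760), x⁻ = (-3.8064, 1.9354) → reset → x⁺ = (-3.7199, 1.7799), jump to mode 2
Mode 2: guard c·x = 0.5369 hit at Δt = 1.3716 (t = 1.8476), x⁻ = (0.7879, 0.1462) → reset → x⁺ = (0.7040, 0.4114), jump to mode 0
Mode 0: guard c·x = 0.4215 hit at Δt = 0.5378 (t = 2.3854), x⁻ = (-0.1704, -0.5286) → reset → x⁺ = (-0.6723, -0.4356), jump to mode 1
Mode 1: flow for 0.7988 to horizon, guard not reached → x = (-1.4401, -1.9967)

1 0.4760 3->2
2 1.8476 2->0
3 2.3854 0->1
final: 1 -1.4401 -1.9967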